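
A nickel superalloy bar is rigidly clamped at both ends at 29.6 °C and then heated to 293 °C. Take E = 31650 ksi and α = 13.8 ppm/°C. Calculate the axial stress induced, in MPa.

793 MPa

E = 31650 ksi = 218.2 GPa.
ΔT = 263.4 K. Constrained thermal stress σ = E·α·ΔT = 218.2×10³ MPa × 13.8×10⁻⁶ × 263.4 = 793 MPa (compressive).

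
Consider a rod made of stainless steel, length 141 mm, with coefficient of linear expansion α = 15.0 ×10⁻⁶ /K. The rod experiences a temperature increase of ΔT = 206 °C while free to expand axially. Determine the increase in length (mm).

0.436 mm

ΔL = α·L₀·ΔT = 15.0×10⁻⁶ × 141 mm × 206.0 K = 0.436 mm.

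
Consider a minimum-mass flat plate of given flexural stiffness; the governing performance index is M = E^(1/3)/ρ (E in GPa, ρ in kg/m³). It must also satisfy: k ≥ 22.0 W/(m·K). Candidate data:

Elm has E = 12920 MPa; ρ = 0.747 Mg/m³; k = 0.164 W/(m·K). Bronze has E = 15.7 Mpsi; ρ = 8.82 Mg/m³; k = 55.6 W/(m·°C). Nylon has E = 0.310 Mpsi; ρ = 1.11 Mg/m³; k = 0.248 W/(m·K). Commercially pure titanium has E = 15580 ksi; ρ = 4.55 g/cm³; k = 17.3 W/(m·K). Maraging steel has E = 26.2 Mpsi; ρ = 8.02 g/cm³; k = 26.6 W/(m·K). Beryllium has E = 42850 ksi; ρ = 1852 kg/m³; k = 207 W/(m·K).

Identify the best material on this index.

beryllium

Screen on constraints: k ≥ 22.0 W/(m·K). Survivors: bronze, maraging steel, beryllium.
Putting every candidate on a common basis:
  bronze: E = 108.2 GPa, ρ = 8820 kg/m³
  maraging steel: E = 180.6 GPa, ρ = 8020 kg/m³
  beryllium: E = 295.4 GPa, ρ = 1852 kg/m³
  beryllium: M = 3.60×10⁻³
  maraging steel: M = 0.705×10⁻³
  bronze: M = 0.540×10⁻³
Beryllium has the largest M.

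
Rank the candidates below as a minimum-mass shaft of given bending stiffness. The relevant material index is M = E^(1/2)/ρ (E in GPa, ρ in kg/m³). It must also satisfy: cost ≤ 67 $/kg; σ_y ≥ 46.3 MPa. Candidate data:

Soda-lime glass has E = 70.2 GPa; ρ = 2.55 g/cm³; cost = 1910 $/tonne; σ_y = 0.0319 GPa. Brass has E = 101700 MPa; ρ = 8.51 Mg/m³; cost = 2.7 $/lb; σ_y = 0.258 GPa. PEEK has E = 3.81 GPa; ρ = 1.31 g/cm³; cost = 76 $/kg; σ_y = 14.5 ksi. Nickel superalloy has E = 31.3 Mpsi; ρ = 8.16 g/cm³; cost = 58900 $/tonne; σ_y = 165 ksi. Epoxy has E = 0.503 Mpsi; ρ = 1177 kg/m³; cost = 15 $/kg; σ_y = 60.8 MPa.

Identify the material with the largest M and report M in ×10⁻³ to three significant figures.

Screen on constraints: cost ≤ 67 $/kg; σ_y ≥ 46.3 MPa. Survivors: brass, nickel superalloy, epoxy.
After converting to SI:
  brass: E = 101.7 GPa, ρ = 8510 kg/m³
  nickel superalloy: E = 215.8 GPa, ρ = 8160 kg/m³
  epoxy: E = 3.468 GPa, ρ = 1177 kg/m³
  nickel superalloy: M = 1.80×10⁻³
  epoxy: M = 1.58×10⁻³
  brass: M = 1.19×10⁻³
Highest index: nickel superalloy.

nickel superalloy, M = 1.80×10⁻³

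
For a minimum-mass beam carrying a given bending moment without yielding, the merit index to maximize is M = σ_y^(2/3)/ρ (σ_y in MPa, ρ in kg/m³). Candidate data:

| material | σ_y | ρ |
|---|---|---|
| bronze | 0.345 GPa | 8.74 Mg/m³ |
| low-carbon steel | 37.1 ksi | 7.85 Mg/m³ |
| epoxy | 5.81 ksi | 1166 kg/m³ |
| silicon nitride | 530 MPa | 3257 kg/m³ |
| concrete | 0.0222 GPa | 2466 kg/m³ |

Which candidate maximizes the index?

Normalizing units and computing the index:
  bronze: σ_y = 345.0 MPa, ρ = 8740 kg/m³
  low-carbon steel: σ_y = 255.8 MPa, ρ = 7850 kg/m³
  epoxy: σ_y = 40.06 MPa, ρ = 1166 kg/m³
  silicon nitride: σ_y = 530.0 MPa, ρ = 3257 kg/m³
  concrete: σ_y = 22.20 MPa, ρ = 2466 kg/m³
  silicon nitride: M = 20.1×10⁻³
  epoxy: M = 10.0×10⁻³
  bronze: M = 5.63×10⁻³
  low-carbon steel: M = 5.13×10⁻³
  concrete: M = 3.20×10⁻³
Silicon nitride ranks first.

silicon nitride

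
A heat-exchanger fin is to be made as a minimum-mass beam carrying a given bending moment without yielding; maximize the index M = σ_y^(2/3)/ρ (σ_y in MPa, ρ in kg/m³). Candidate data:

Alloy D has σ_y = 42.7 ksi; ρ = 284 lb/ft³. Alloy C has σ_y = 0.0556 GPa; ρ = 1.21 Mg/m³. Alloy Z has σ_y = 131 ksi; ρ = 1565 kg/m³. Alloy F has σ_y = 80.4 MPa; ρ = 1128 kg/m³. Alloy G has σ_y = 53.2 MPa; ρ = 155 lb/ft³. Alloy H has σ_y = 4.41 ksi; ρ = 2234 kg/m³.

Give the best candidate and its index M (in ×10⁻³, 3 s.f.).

alloy Z, M = 59.7×10⁻³

In SI units:
  alloy D: σ_y = 294.4 MPa, ρ = 4549 kg/m³
  alloy C: σ_y = 55.60 MPa, ρ = 1210 kg/m³
  alloy Z: σ_y = 903.2 MPa, ρ = 1565 kg/m³
  alloy F: σ_y = 80.40 MPa, ρ = 1128 kg/m³
  alloy G: σ_y = 53.20 MPa, ρ = 2483 kg/m³
  alloy H: σ_y = 30.41 MPa, ρ = 2234 kg/m³
  alloy Z: M = 59.7×10⁻³
  alloy F: M = 16.5×10⁻³
  alloy C: M = 12.0×10⁻³
  alloy D: M = 9.73×10⁻³
  alloy G: M = 5.70×10⁻³
  alloy H: M = 4.36×10⁻³
Highest index: alloy Z.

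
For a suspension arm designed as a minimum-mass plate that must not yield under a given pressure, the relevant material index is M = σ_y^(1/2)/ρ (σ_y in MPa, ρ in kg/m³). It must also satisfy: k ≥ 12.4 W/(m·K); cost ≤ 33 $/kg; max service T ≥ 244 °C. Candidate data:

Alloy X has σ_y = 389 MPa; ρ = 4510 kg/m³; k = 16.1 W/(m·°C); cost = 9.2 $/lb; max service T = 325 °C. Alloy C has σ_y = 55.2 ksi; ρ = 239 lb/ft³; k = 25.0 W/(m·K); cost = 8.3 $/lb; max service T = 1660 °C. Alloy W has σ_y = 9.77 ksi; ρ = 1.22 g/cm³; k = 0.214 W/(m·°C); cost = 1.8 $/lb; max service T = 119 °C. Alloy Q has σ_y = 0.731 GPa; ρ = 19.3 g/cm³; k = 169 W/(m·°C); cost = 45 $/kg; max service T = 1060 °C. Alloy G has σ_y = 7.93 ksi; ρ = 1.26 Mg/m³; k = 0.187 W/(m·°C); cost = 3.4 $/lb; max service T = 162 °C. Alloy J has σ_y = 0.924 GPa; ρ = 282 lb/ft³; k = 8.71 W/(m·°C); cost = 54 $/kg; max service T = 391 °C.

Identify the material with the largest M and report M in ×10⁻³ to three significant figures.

Screen on constraints: k ≥ 12.4 W/(m·K); cost ≤ 33 $/kg; max service T ≥ 244 °C. Survivors: alloy X, alloy C.
Convert each candidate to consistent units, then evaluate M:
  alloy X: σ_y = 389.0 MPa, ρ = 4510 kg/m³
  alloy C: σ_y = 380.6 MPa, ρ = 3828 kg/m³
  alloy C: M = 5.10×10⁻³
  alloy X: M = 4.37×10⁻³
Highest index: alloy C.

alloy C, M = 5.10×10⁻³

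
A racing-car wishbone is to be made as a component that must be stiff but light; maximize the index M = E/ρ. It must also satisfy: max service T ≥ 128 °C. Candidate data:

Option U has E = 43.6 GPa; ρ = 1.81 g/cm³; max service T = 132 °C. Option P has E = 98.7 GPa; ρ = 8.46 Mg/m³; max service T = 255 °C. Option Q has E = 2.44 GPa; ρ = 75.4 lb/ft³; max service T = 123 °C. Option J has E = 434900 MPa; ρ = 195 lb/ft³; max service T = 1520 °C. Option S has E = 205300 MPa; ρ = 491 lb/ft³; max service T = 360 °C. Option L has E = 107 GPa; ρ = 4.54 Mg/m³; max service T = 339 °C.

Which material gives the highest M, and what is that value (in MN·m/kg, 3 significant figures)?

Screen on constraints: max service T ≥ 128 °C. Survivors: option U, option P, option J, option S, option L.
Convert each candidate to consistent units, then evaluate M:
  option U: E = 43.60 GPa, ρ = 1810 kg/m³
  option P: E = 98.70 GPa, ρ = 8460 kg/m³
  option J: E = 434.9 GPa, ρ = 3124 kg/m³
  option S: E = 205.3 GPa, ρ = 7865 kg/m³
  option L: E = 107.0 GPa, ρ = 4540 kg/m³
  option J: M = 139 MN·m/kg
  option S: M = 26.1 MN·m/kg
  option U: M = 24.1 MN·m/kg
  option L: M = 23.6 MN·m/kg
  option P: M = 11.7 MN·m/kg
Option J has the largest M.

option J, M = 139 MN·m/kg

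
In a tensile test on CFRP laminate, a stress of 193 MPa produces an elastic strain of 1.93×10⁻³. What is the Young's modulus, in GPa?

E = σ/ε = 193 MPa / 1.93×10⁻³ = 100000 MPa = 100 GPa.

100 GPa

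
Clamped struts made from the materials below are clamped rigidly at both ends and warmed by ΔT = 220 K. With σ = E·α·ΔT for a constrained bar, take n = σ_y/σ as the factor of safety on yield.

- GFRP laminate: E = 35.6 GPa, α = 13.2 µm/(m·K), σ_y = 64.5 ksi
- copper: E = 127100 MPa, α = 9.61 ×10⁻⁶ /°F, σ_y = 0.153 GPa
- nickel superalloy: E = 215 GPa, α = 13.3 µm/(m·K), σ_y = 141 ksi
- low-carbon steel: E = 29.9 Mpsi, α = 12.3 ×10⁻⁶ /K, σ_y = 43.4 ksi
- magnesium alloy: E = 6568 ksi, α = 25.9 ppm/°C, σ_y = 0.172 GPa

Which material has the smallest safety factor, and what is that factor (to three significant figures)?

With everything in SI (GPa, ×10⁻⁶/K, MPa):
  GFRP laminate: E = 35.60, α = 13.2, σ_y = 444.7 → σ = 103 MPa, n = 4.30
  copper: E = 127.1, α = 17.3, σ_y = 153.0 → σ = 484 MPa, n = 0.316
  nickel superalloy: E = 215.0, α = 13.3, σ_y = 972.2 → σ = 629 MPa, n = 1.55
  low-carbon steel: E = 206.2, α = 12.3, σ_y = 299.2 → σ = 558 MPa, n = 0.536
  magnesium alloy: E = 45.28, α = 25.9, σ_y = 172.0 → σ = 258 MPa, n = 0.667
Smallest n: copper with n = 0.316.

copper, n = 0.316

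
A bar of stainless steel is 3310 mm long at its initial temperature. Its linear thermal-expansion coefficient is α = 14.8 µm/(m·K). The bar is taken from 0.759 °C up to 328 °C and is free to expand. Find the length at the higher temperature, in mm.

ΔT = 328 − 0.759 = 327.2 K.
ΔL = α·L₀·ΔT = 14.8×10⁻⁶ × 3310 mm × 327.2 K = 16.0 mm.
L = L₀ + ΔL = 3310 + 16.0 = 3326.0 mm.

3326.0 mm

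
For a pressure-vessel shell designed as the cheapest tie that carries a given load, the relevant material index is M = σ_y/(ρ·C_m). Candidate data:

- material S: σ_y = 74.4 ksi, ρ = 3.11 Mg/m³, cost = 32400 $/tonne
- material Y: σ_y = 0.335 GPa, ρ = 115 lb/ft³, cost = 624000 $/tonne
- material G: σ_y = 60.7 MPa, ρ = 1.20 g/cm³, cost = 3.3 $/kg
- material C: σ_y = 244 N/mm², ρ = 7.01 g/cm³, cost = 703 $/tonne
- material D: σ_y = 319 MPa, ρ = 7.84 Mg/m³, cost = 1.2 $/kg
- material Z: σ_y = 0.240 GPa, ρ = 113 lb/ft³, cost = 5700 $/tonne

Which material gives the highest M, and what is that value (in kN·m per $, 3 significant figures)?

material C, M = 49.5 kN·m per $

Normalizing units and computing the index:
  material S: σ_y = 513.0 MPa, ρ = 3110 kg/m³, cost = 32.40 $/kg
  material Y: σ_y = 335.0 MPa, ρ = 1842 kg/m³, cost = 624.0 $/kg
  material G: σ_y = 60.70 MPa, ρ = 1200 kg/m³, cost = 3.300 $/kg
  material C: σ_y = 244.0 MPa, ρ = 7010 kg/m³, cost = 0.7030 $/kg
  material D: σ_y = 319.0 MPa, ρ = 7840 kg/m³, cost = 1.200 $/kg
  material Z: σ_y = 240.0 MPa, ρ = 1810 kg/m³, cost = 5.700 $/kg
  material C: M = 49.5 kN·m per $
  material D: M = 33.9 kN·m per $
  material Z: M = 23.3 kN·m per $
  material G: M = 15.3 kN·m per $
  material S: M = 5.09 kN·m per $
  material Y: M = 0.291 kN·m per $
The maximum is for material C.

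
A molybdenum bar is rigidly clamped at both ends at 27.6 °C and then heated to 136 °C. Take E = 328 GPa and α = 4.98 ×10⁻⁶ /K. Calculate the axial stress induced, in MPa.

ΔT = 108.4 K. Constrained thermal stress σ = E·α·ΔT = 328.0×10³ MPa × 4.98×10⁻⁶ × 108.4 = 177 MPa (compressive).

177 MPa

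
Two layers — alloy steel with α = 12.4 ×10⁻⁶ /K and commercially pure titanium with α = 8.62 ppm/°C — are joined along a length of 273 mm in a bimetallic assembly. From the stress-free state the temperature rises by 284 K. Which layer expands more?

alloy steel

α(alloy steel) = 12.4×10⁻⁶/K vs α(commercially pure titanium) = 8.62×10⁻⁶/K.
Higher α expands more for the same ΔT: alloy steel.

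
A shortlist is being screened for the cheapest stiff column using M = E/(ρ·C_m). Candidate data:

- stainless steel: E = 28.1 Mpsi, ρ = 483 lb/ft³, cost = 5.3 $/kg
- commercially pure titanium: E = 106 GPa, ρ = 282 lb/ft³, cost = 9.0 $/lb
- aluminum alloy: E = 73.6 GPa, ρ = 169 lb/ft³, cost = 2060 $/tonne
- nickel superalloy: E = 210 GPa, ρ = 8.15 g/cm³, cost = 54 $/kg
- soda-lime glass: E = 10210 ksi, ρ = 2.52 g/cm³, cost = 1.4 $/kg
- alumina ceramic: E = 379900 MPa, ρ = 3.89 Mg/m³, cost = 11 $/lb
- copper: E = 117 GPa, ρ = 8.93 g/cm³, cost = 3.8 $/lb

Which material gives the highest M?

soda-lime glass

Putting every candidate on a common basis:
  stainless steel: E = 193.7 GPa, ρ = 7737 kg/m³, cost = 5.300 $/kg
  commercially pure titanium: E = 106.0 GPa, ρ = 4517 kg/m³, cost = 19.84 $/kg
  aluminum alloy: E = 73.60 GPa, ρ = 2707 kg/m³, cost = 2.060 $/kg
  nickel superalloy: E = 210.0 GPa, ρ = 8150 kg/m³, cost = 54.00 $/kg
  soda-lime glass: E = 70.40 GPa, ρ = 2520 kg/m³, cost = 1.400 $/kg
  alumina ceramic: E = 379.9 GPa, ρ = 3890 kg/m³, cost = 24.25 $/kg
  copper: E = 117.0 GPa, ρ = 8930 kg/m³, cost = 8.377 $/kg
  soda-lime glass: M = 20.0 MN·m per $
  aluminum alloy: M = 13.2 MN·m per $
  stainless steel: M = 4.72 MN·m per $
  alumina ceramic: M = 4.03 MN·m per $
  copper: M = 1.56 MN·m per $
  commercially pure titanium: M = 1.18 MN·m per $
  nickel superalloy: M = 0.477 MN·m per $
Soda-lime glass has the largest M.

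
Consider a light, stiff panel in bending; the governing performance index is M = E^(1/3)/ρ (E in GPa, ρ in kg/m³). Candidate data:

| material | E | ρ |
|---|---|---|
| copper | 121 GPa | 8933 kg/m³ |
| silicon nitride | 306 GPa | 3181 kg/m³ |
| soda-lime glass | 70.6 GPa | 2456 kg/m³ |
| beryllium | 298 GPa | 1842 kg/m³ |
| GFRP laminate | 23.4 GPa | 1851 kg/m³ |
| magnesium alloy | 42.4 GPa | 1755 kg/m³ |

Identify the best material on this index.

Per-candidate index values:
  beryllium: M = 3.63×10⁻³
  silicon nitride: M = 2.12×10⁻³
  magnesium alloy: M = 1.99×10⁻³
  soda-lime glass: M = 1.68×10⁻³
  GFRP laminate: M = 1.55×10⁻³
  copper: M = 0.554×10⁻³
Beryllium has the largest M.

beryllium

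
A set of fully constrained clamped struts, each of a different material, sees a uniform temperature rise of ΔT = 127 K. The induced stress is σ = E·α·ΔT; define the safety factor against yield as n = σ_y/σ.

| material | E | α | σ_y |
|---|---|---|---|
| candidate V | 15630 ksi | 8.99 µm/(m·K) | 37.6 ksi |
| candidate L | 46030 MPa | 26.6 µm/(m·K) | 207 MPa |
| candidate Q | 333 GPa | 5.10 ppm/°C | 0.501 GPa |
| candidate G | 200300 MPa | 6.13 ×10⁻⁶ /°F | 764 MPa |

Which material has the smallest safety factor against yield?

candidate L

With everything in SI (GPa, ×10⁻⁶/K, MPa):
  candidate V: E = 107.8, α = 8.99, σ_y = 259.2 → σ = 123 MPa, n = 2.11
  candidate L: E = 46.03, α = 26.6, σ_y = 207.0 → σ = 155 MPa, n = 1.33
  candidate Q: E = 333.0, α = 5.10, σ_y = 501.0 → σ = 216 MPa, n = 2.32
  candidate G: E = 200.3, α = 11.0, σ_y = 764.0 → σ = 281 MPa, n = 2.72
The minimum is candidate L at n = 1.33.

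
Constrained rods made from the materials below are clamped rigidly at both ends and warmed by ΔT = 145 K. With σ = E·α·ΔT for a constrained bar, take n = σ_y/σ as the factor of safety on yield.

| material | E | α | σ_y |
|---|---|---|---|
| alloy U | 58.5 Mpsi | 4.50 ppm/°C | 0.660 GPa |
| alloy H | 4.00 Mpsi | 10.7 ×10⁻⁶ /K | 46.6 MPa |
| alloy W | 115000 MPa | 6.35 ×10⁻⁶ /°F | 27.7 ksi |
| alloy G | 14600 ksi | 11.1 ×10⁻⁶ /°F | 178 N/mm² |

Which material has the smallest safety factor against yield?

alloy G

With everything in SI (GPa, ×10⁻⁶/K, MPa):
  alloy U: E = 403.3, α = 4.50, σ_y = 660.0 → σ = 263 MPa, n = 2.51
  alloy H: E = 27.58, α = 10.7, σ_y = 46.60 → σ = 42.8 MPa, n = 1.09
  alloy W: E = 115.0, α = 11.4, σ_y = 191.0 → σ = 191 MPa, n = 1.00
  alloy G: E = 100.7, α = 20.0, σ_y = 178.0 → σ = 292 MPa, n = 0.610
Smallest n: alloy G with n = 0.610.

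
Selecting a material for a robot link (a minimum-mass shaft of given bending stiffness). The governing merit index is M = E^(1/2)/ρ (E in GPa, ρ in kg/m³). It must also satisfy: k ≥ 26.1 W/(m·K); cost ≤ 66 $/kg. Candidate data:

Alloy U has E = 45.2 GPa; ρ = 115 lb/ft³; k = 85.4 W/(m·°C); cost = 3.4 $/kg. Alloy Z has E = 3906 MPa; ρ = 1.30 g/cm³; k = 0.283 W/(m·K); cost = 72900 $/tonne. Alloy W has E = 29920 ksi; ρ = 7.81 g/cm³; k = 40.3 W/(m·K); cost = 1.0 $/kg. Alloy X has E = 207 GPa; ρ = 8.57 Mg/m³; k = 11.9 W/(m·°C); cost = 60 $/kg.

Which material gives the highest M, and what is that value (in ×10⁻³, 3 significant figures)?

alloy U, M = 3.65×10⁻³

Screen on constraints: k ≥ 26.1 W/(m·K); cost ≤ 66 $/kg. Survivors: alloy U, alloy W.
In SI units:
  alloy U: E = 45.20 GPa, ρ = 1842 kg/m³
  alloy W: E = 206.3 GPa, ρ = 7810 kg/m³
  alloy U: M = 3.65×10⁻³
  alloy W: M = 1.84×10⁻³
Alloy U has the largest M.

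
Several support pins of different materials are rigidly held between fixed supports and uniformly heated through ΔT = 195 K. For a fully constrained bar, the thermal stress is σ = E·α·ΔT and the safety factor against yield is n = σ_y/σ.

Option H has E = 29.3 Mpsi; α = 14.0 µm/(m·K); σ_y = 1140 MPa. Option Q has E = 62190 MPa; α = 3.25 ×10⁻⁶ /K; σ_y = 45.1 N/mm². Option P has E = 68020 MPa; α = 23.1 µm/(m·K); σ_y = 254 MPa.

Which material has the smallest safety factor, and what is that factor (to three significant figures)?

In consistent units (E in GPa, α in ×10⁻⁶/K, σ_y in MPa):
  option H: E = 202.0, α = 14.0, σ_y = 1140 → σ = 552 MPa, n = 2.07
  option Q: E = 62.19, α = 3.25, σ_y = 45.10 → σ = 39.4 MPa, n = 1.14
  option P: E = 68.02, α = 23.1, σ_y = 254.0 → σ = 306 MPa, n = 0.829
Smallest n: option P with n = 0.829.

option P, n = 0.829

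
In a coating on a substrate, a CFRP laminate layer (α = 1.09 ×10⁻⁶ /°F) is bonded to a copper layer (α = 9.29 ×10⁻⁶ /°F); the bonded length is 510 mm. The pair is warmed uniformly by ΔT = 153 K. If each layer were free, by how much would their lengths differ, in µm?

1150 µm

CFRP laminate: α = 1.09×10⁻⁶/°F × 9/5 = 1.96×10⁻⁶/K.
copper: α = 9.29×10⁻⁶/°F × 9/5 = 16.7×10⁻⁶/K.
Δα = |1.96 − 16.7|×10⁻⁶/K = 14.8×10⁻⁶/K.
ΔL_mismatch = Δα·L·ΔT = 14.8×10⁻⁶ × 510.0 mm × 153.0 K = 1150 µm.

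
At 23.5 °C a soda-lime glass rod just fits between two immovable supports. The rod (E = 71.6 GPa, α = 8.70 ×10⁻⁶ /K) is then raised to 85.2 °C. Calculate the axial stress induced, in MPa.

ΔT = 61.70 K. Constrained thermal stress σ = E·α·ΔT = 71.60×10³ MPa × 8.70×10⁻⁶ × 61.70 = 38.4 MPa (compressive).

38.4 MPa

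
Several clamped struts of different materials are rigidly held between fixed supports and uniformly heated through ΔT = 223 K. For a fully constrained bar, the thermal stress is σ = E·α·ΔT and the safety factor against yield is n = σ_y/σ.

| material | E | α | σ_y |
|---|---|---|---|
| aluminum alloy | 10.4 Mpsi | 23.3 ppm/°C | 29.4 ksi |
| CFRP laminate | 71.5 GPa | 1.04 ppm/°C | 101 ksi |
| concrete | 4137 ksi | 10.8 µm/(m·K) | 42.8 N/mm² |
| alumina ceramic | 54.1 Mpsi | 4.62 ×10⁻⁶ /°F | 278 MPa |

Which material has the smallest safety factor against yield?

In consistent units (E in GPa, α in ×10⁻⁶/K, σ_y in MPa):
  aluminum alloy: E = 71.71, α = 23.3, σ_y = 202.7 → σ = 373 MPa, n = 0.544
  CFRP laminate: E = 71.50, α = 1.04, σ_y = 696.4 → σ = 16.6 MPa, n = 42.0
  concrete: E = 28.52, α = 10.8, σ_y = 42.80 → σ = 68.7 MPa, n = 0.623
  alumina ceramic: E = 373.0, α = 8.32, σ_y = 278.0 → σ = 692 MPa, n = 0.402
Alumina ceramic has the lowest safety factor, n = 0.402.

alumina ceramic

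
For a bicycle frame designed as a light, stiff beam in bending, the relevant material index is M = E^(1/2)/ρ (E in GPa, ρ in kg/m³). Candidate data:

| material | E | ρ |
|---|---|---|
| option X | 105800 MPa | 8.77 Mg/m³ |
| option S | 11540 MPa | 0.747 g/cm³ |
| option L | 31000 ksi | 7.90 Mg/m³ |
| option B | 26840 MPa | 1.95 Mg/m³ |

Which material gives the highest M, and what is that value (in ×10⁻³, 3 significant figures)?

option S, M = 4.55×10⁻³

In SI units:
  option X: E = 105.8 GPa, ρ = 8770 kg/m³
  option S: E = 11.54 GPa, ρ = 747.0 kg/m³
  option L: E = 213.7 GPa, ρ = 7900 kg/m³
  option B: E = 26.84 GPa, ρ = 1950 kg/m³
  option S: M = 4.55×10⁻³
  option B: M = 2.66×10⁻³
  option L: M = 1.85×10⁻³
  option X: M = 1.17×10⁻³
Highest index: option S.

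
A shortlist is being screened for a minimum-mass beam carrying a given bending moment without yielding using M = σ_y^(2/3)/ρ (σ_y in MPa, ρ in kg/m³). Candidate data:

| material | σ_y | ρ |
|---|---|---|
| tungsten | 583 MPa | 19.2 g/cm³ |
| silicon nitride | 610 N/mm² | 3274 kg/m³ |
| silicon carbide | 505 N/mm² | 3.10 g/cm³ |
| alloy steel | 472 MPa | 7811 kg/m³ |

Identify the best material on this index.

After converting to SI:
  tungsten: σ_y = 583.0 MPa, ρ = 19200 kg/m³
  silicon nitride: σ_y = 610.0 MPa, ρ = 3274 kg/m³
  silicon carbide: σ_y = 505.0 MPa, ρ = 3100 kg/m³
  alloy steel: σ_y = 472.0 MPa, ρ = 7811 kg/m³
  silicon nitride: M = 22.0×10⁻³
  silicon carbide: M = 20.5×10⁻³
  alloy steel: M = 7.76×10⁻³
  tungsten: M = 3.63×10⁻³
Silicon nitride ranks first.

silicon nitride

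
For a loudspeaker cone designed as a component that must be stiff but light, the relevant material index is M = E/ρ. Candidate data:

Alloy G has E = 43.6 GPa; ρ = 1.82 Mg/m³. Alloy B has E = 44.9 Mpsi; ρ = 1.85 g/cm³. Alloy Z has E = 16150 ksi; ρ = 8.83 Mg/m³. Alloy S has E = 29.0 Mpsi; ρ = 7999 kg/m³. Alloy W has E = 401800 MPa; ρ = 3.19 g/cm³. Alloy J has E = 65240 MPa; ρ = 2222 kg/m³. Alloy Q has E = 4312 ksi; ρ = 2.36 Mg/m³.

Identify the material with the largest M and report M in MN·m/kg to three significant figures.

alloy B, M = 167 MN·m/kg

In SI units:
  alloy G: E = 43.60 GPa, ρ = 1820 kg/m³
  alloy B: E = 309.6 GPa, ρ = 1850 kg/m³
  alloy Z: E = 111.4 GPa, ρ = 8830 kg/m³
  alloy S: E = 199.9 GPa, ρ = 7999 kg/m³
  alloy W: E = 401.8 GPa, ρ = 3190 kg/m³
  alloy J: E = 65.24 GPa, ρ = 2222 kg/m³
  alloy Q: E = 29.73 GPa, ρ = 2360 kg/m³
  alloy B: M = 167 MN·m/kg
  alloy W: M = 126 MN·m/kg
  alloy J: M = 29.4 MN·m/kg
  alloy S: M = 25.0 MN·m/kg
  alloy G: M = 24.0 MN·m/kg
  alloy Z: M = 12.6 MN·m/kg
  alloy Q: M = 12.6 MN·m/kg
Alloy B has the largest M.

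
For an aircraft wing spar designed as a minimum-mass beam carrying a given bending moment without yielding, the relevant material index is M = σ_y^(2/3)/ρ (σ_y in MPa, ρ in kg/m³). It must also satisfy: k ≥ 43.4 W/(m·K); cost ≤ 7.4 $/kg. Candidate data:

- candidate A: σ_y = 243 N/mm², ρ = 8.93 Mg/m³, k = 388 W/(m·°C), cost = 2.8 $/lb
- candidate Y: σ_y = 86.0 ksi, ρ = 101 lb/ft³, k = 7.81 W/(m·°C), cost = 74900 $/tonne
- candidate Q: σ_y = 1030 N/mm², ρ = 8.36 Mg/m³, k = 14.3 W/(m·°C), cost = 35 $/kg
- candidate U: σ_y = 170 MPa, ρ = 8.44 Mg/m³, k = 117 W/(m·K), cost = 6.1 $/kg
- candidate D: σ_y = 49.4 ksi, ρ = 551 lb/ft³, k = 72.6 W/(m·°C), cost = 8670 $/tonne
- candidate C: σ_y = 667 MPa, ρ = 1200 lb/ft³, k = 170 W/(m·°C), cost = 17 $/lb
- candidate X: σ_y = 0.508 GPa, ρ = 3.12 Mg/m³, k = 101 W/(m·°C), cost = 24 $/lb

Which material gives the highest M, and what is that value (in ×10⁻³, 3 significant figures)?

Screen on constraints: k ≥ 43.4 W/(m·K); cost ≤ 7.4 $/kg. Survivors: candidate A, candidate U.
After converting to SI:
  candidate A: σ_y = 243.0 MPa, ρ = 8930 kg/m³
  candidate U: σ_y = 170.0 MPa, ρ = 8440 kg/m³
  candidate A: M = 4.36×10⁻³
  candidate U: M = 3.64×10⁻³
Candidate A ranks first.

candidate A, M = 4.36×10⁻³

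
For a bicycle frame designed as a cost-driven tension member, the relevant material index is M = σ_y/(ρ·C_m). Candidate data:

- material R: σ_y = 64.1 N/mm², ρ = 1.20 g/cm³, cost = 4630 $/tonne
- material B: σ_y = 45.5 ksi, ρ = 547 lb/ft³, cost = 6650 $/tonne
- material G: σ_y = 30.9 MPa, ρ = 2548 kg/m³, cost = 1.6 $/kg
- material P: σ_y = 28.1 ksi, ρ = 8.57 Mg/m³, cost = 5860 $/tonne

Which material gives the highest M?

material R

Putting every candidate on a common basis:
  material R: σ_y = 64.10 MPa, ρ = 1200 kg/m³, cost = 4.630 $/kg
  material B: σ_y = 313.7 MPa, ρ = 8762 kg/m³, cost = 6.650 $/kg
  material G: σ_y = 30.90 MPa, ρ = 2548 kg/m³, cost = 1.600 $/kg
  material P: σ_y = 193.7 MPa, ρ = 8570 kg/m³, cost = 5.860 $/kg
  material R: M = 11.5 kN·m per $
  material G: M = 7.58 kN·m per $
  material B: M = 5.38 kN·m per $
  material P: M = 3.86 kN·m per $
Material R has the largest M.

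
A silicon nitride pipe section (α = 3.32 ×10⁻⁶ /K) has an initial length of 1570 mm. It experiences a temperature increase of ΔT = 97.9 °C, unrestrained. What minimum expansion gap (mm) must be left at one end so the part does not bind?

ΔL = α·L₀·ΔT = 3.32×10⁻⁶ × 1570 mm × 97.90 K = 0.510 mm.

0.510 mm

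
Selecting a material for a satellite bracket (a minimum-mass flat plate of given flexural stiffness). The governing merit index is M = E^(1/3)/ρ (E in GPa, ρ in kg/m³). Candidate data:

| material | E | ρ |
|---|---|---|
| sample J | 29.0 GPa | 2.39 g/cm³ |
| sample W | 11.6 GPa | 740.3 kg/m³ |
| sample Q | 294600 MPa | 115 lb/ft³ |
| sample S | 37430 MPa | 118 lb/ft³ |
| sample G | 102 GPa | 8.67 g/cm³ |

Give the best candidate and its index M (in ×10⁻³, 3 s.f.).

Putting every candidate on a common basis:
  sample J: E = 29.00 GPa, ρ = 2390 kg/m³
  sample W: E = 11.60 GPa, ρ = 740.3 kg/m³
  sample Q: E = 294.6 GPa, ρ = 1842 kg/m³
  sample S: E = 37.43 GPa, ρ = 1890 kg/m³
  sample G: E = 102.0 GPa, ρ = 8670 kg/m³
  sample Q: M = 3.61×10⁻³
  sample W: M = 3.06×10⁻³
  sample S: M = 1.77×10⁻³
  sample J: M = 1.29×10⁻³
  sample G: M = 0.539×10⁻³
Sample Q has the largest M.

sample Q, M = 3.61×10⁻³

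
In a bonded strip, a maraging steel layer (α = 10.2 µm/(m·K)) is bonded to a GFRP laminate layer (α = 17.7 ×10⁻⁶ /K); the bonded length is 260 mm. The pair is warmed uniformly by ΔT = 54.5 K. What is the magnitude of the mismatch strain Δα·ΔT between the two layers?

Δα = |10.2 − 17.7|×10⁻⁶/K = 7.50×10⁻⁶/K.
Mismatch strain = Δα·ΔT = 7.50×10⁻⁶ × 54.5 = 4.09×10⁻⁴.

4.09×10⁻⁴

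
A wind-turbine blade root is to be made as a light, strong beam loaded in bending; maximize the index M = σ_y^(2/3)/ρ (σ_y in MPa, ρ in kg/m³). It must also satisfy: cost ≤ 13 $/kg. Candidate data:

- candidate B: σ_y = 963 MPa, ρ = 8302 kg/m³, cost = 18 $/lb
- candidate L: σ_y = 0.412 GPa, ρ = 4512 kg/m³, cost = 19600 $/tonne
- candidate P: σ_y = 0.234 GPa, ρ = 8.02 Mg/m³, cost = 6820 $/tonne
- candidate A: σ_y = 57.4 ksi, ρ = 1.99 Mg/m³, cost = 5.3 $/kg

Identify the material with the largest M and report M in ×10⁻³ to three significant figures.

Screen on constraints: cost ≤ 13 $/kg. Survivors: candidate P, candidate A.
After converting to SI:
  candidate P: σ_y = 234.0 MPa, ρ = 8020 kg/m³
  candidate A: σ_y = 395.8 MPa, ρ = 1990 kg/m³
  candidate A: M = 27.1×10⁻³
  candidate P: M = 4.73×10⁻³
Candidate A has the largest M.

candidate A, M = 27.1×10⁻³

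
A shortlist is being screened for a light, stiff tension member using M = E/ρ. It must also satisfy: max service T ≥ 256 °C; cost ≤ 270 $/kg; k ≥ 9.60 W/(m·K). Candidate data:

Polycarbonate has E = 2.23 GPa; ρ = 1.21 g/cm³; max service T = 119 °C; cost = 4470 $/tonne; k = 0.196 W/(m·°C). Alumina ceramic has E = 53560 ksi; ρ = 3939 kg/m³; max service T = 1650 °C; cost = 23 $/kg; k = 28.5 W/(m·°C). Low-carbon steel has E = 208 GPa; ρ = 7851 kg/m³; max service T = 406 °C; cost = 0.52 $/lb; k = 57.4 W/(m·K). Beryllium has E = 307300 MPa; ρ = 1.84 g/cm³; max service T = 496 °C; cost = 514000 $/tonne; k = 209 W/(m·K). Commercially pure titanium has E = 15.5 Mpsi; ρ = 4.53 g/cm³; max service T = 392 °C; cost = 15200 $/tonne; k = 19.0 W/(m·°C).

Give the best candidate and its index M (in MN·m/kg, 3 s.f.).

Screen on constraints: max service T ≥ 256 °C; cost ≤ 270 $/kg; k ≥ 9.60 W/(m·K). Survivors: alumina ceramic, low-carbon steel, commercially pure titanium.
Normalizing units and computing the index:
  alumina ceramic: E = 369.3 GPa, ρ = 3939 kg/m³
  low-carbon steel: E = 208.0 GPa, ρ = 7851 kg/m³
  commercially pure titanium: E = 106.9 GPa, ρ = 4530 kg/m³
  alumina ceramic: M = 93.8 MN·m/kg
  low-carbon steel: M = 26.5 MN·m/kg
  commercially pure titanium: M = 23.6 MN·m/kg
Highest index: alumina ceramic.

alumina ceramic, M = 93.8 MN·m/kg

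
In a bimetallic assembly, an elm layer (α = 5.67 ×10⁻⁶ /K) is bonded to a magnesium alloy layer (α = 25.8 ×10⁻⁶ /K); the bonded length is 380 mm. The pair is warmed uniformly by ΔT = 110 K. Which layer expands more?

α(elm) = 5.67×10⁻⁶/K vs α(magnesium alloy) = 25.8×10⁻⁶/K.
Higher α expands more for the same ΔT: magnesium alloy.

magnesium alloy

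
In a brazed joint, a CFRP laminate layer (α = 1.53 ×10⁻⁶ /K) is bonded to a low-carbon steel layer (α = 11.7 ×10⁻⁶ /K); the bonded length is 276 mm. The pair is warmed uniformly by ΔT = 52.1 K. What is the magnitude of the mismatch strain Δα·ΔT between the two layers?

Δα = |1.53 − 11.7|×10⁻⁶/K = 10.2×10⁻⁶/K.
Mismatch strain = Δα·ΔT = 10.2×10⁻⁶ × 52.1 = 5.30×10⁻⁴.

5.30×10⁻⁴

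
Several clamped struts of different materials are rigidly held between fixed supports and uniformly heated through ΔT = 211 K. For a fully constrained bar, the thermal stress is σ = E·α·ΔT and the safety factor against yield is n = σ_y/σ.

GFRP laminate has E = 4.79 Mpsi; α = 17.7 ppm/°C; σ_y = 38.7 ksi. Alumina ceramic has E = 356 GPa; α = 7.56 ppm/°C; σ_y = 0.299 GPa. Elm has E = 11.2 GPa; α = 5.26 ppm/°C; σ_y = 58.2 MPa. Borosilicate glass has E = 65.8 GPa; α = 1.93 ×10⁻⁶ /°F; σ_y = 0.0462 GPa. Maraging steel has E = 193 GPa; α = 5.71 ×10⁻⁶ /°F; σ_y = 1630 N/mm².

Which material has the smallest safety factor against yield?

With everything in SI (GPa, ×10⁻⁶/K, MPa):
  GFRP laminate: E = 33.03, α = 17.7, σ_y = 266.8 → σ = 123 MPa, n = 2.16
  alumina ceramic: E = 356.0, α = 7.56, σ_y = 299.0 → σ = 568 MPa, n = 0.527
  elm: E = 11.20, α = 5.26, σ_y = 58.20 → σ = 12.4 MPa, n = 4.68
  borosilicate glass: E = 65.80, α = 3.47, σ_y = 46.20 → σ = 48.2 MPa, n = 0.958
  maraging steel: E = 193.0, α = 10.3, σ_y = 1630 → σ = 419 MPa, n = 3.89
Smallest n: alumina ceramic with n = 0.527.

alumina ceramic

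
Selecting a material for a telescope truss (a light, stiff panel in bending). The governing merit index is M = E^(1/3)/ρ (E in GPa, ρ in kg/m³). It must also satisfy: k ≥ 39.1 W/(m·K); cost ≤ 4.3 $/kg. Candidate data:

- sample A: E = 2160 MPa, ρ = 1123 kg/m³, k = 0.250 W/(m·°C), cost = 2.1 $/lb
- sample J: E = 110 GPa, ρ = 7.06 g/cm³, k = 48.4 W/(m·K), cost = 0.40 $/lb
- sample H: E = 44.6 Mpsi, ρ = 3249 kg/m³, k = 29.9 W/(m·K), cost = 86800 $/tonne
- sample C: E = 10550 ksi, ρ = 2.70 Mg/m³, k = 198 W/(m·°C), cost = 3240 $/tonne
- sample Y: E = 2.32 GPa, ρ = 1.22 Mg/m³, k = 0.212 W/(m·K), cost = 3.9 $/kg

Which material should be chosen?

sample C

Screen on constraints: k ≥ 39.1 W/(m·K); cost ≤ 4.3 $/kg. Survivors: sample J, sample C.
Convert each candidate to consistent units, then evaluate M:
  sample J: E = 110.0 GPa, ρ = 7060 kg/m³
  sample C: E = 72.74 GPa, ρ = 2700 kg/m³
  sample C: M = 1.55×10⁻³
  sample J: M = 0.679×10⁻³
Sample C has the largest M.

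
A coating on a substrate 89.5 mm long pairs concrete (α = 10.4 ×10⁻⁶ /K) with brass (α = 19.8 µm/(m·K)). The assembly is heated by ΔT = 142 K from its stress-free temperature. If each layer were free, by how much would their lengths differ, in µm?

119 µm

Δα = |10.4 − 19.8|×10⁻⁶/K = 9.40×10⁻⁶/K.
ΔL_mismatch = Δα·L·ΔT = 9.40×10⁻⁶ × 89.5 mm × 142.0 K = 119 µm.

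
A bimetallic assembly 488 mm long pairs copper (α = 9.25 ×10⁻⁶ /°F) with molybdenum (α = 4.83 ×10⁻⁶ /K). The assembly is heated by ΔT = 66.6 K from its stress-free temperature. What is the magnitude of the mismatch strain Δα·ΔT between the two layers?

7.87×10⁻⁴

copper: α = 9.25×10⁻⁶/°F × 9/5 = 16.6×10⁻⁶/K.
Δα = |16.6 − 4.83|×10⁻⁶/K = 11.8×10⁻⁶/K.
Mismatch strain = Δα·ΔT = 11.8×10⁻⁶ × 66.6 = 7.87×10⁻⁴.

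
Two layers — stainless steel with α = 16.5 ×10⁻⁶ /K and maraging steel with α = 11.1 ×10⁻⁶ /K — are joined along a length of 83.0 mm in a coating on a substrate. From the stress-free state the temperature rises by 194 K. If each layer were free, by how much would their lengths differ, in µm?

87.0 µm

Δα = |16.5 − 11.1|×10⁻⁶/K = 5.40×10⁻⁶/K.
ΔL_mismatch = Δα·L·ΔT = 5.40×10⁻⁶ × 83.0 mm × 194.0 K = 87.0 µm.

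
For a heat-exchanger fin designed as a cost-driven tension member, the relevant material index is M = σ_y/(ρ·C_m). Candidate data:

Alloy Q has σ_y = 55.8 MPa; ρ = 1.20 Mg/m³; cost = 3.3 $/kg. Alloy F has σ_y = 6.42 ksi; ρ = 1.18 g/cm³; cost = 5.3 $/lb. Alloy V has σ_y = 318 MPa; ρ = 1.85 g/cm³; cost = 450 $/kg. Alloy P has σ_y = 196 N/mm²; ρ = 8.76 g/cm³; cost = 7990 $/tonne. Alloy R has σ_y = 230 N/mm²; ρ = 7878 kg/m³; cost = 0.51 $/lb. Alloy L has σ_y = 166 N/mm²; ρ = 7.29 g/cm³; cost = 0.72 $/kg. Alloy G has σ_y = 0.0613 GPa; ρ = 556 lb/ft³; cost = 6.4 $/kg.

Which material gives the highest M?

alloy L

Convert each candidate to consistent units, then evaluate M:
  alloy Q: σ_y = 55.80 MPa, ρ = 1200 kg/m³, cost = 3.300 $/kg
  alloy F: σ_y = 44.26 MPa, ρ = 1180 kg/m³, cost = 11.68 $/kg
  alloy V: σ_y = 318.0 MPa, ρ = 1850 kg/m³, cost = 450.0 $/kg
  alloy P: σ_y = 196.0 MPa, ρ = 8760 kg/m³, cost = 7.990 $/kg
  alloy R: σ_y = 230.0 MPa, ρ = 7878 kg/m³, cost = 1.124 $/kg
  alloy L: σ_y = 166.0 MPa, ρ = 7290 kg/m³, cost = 0.7200 $/kg
  alloy G: σ_y = 61.30 MPa, ρ = 8906 kg/m³, cost = 6.400 $/kg
  alloy L: M = 31.6 kN·m per $
  alloy R: M = 26.0 kN·m per $
  alloy Q: M = 14.1 kN·m per $
  alloy F: M = 3.21 kN·m per $
  alloy P: M = 2.80 kN·m per $
  alloy G: M = 1.08 kN·m per $
  alloy V: M = 0.382 kN·m per $
Alloy L has the largest M.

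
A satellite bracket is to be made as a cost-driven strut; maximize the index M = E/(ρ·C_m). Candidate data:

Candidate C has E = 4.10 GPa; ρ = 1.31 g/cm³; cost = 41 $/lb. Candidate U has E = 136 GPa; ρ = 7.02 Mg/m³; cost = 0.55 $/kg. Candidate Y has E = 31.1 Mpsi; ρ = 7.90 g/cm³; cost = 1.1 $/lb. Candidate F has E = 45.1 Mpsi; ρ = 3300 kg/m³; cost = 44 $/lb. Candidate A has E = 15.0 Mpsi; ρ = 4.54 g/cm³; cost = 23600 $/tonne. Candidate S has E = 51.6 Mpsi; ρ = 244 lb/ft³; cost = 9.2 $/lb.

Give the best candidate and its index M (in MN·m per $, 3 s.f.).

candidate U, M = 35.2 MN·m per $

After converting to SI:
  candidate C: E = 4.100 GPa, ρ = 1310 kg/m³, cost = 90.39 $/kg
  candidate U: E = 136.0 GPa, ρ = 7020 kg/m³, cost = 0.5500 $/kg
  candidate Y: E = 214.4 GPa, ρ = 7900 kg/m³, cost = 2.425 $/kg
  candidate F: E = 311.0 GPa, ρ = 3300 kg/m³, cost = 97.00 $/kg
  candidate A: E = 103.4 GPa, ρ = 4540 kg/m³, cost = 23.60 $/kg
  candidate S: E = 355.8 GPa, ρ = 3909 kg/m³, cost = 20.28 $/kg
  candidate U: M = 35.2 MN·m per $
  candidate Y: M = 11.2 MN·m per $
  candidate S: M = 4.49 MN·m per $
  candidate F: M = 0.971 MN·m per $
  candidate A: M = 0.965 MN·m per $
  candidate C: M = 0.0346 MN·m per $
Highest index: candidate U.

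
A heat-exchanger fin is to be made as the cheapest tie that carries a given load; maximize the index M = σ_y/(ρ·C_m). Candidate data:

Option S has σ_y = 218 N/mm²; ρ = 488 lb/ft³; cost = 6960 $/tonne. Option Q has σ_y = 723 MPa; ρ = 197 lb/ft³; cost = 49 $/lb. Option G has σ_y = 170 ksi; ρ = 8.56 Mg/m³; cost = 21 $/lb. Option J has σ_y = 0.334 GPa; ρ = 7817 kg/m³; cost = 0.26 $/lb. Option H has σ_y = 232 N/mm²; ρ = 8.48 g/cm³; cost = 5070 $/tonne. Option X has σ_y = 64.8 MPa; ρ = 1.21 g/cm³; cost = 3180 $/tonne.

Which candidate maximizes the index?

Putting every candidate on a common basis:
  option S: σ_y = 218.0 MPa, ρ = 7817 kg/m³, cost = 6.960 $/kg
  option Q: σ_y = 723.0 MPa, ρ = 3156 kg/m³, cost = 108.0 $/kg
  option G: σ_y = 1172 MPa, ρ = 8560 kg/m³, cost = 46.30 $/kg
  option J: σ_y = 334.0 MPa, ρ = 7817 kg/m³, cost = 0.5732 $/kg
  option H: σ_y = 232.0 MPa, ρ = 8480 kg/m³, cost = 5.070 $/kg
  option X: σ_y = 64.80 MPa, ρ = 1210 kg/m³, cost = 3.180 $/kg
  option J: M = 74.5 kN·m per $
  option X: M = 16.8 kN·m per $
  option H: M = 5.40 kN·m per $
  option S: M = 4.01 kN·m per $
  option G: M = 2.96 kN·m per $
  option Q: M = 2.12 kN·m per $
Option J has the largest M.

option J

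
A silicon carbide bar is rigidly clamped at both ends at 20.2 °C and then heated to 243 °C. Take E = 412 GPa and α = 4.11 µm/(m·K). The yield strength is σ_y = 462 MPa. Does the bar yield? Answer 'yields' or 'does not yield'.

ΔT = 222.8 K. Constrained thermal stress σ = E·α·ΔT = 412.0×10³ MPa × 4.11×10⁻⁶ × 222.8 = 377 MPa (compressive).
Compare to σ_y = 462 MPa: σ < σ_y, so it does not yield.

does not yield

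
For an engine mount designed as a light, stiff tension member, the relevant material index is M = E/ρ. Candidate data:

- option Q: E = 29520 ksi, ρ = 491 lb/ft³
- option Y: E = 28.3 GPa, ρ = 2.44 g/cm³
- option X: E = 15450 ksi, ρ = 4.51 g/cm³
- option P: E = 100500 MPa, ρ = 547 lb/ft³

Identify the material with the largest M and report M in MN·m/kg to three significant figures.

option Q, M = 25.9 MN·m/kg

Normalizing units and computing the index:
  option Q: E = 203.5 GPa, ρ = 7865 kg/m³
  option Y: E = 28.30 GPa, ρ = 2440 kg/m³
  option X: E = 106.5 GPa, ρ = 4510 kg/m³
  option P: E = 100.5 GPa, ρ = 8762 kg/m³
  option Q: M = 25.9 MN·m/kg
  option X: M = 23.6 MN·m/kg
  option Y: M = 11.6 MN·m/kg
  option P: M = 11.5 MN·m/kg
Option Q has the largest M.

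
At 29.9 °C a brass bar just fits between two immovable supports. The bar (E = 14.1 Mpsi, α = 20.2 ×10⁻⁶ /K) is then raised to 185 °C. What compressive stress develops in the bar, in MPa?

305 MPa

E = 14.1 Mpsi = 97.22 GPa.
ΔT = 155.1 K. Constrained thermal stress σ = E·α·ΔT = 97.22×10³ MPa × 20.2×10⁻⁶ × 155.1 = 305 MPa (compressive).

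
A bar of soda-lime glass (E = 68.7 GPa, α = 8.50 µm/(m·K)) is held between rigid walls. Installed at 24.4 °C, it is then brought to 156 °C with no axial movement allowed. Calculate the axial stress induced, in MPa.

76.8 MPa

ΔT = 131.6 K. Constrained thermal stress σ = E·α·ΔT = 68.70×10³ MPa × 8.50×10⁻⁶ × 131.6 = 76.8 MPa (compressive).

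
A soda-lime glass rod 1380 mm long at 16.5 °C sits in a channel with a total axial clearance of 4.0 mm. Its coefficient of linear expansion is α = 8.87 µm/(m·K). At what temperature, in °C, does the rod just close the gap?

343 °C

α·L₀·ΔT = 4.0 mm ⇒ ΔT = 4.0 / (8.87×10⁻⁶ × 1380.0) = 326.8 K.
T = 16.5 + 326.8 = 343.3 °C.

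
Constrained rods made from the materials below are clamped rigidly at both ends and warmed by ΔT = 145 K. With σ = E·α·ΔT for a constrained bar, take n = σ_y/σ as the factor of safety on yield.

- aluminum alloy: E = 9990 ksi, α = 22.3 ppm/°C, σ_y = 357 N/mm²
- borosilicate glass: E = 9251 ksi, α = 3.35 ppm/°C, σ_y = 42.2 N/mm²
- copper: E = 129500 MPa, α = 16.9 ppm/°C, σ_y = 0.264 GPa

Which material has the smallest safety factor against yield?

copper

Per material, after unit conversion:
  aluminum alloy: E = 68.88, α = 22.3, σ_y = 357.0 → σ = 223 MPa, n = 1.60
  borosilicate glass: E = 63.78, α = 3.35, σ_y = 42.20 → σ = 31.0 MPa, n = 1.36
  copper: E = 129.5, α = 16.9, σ_y = 264.0 → σ = 317 MPa, n = 0.832
Copper has the lowest safety factor, n = 0.832.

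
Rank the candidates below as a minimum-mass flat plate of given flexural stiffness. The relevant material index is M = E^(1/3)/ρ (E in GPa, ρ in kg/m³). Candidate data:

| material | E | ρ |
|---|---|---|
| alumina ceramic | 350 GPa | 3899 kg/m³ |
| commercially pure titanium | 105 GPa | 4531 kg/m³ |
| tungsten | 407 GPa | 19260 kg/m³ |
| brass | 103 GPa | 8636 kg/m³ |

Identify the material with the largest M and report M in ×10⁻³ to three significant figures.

Computing M directly (units already consistent):
  alumina ceramic: M = 1.81×10⁻³
  commercially pure titanium: M = 1.04×10⁻³
  brass: M = 0.543×10⁻³
  tungsten: M = 0.385×10⁻³
Alumina ceramic has the largest M.

alumina ceramic, M = 1.81×10⁻³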